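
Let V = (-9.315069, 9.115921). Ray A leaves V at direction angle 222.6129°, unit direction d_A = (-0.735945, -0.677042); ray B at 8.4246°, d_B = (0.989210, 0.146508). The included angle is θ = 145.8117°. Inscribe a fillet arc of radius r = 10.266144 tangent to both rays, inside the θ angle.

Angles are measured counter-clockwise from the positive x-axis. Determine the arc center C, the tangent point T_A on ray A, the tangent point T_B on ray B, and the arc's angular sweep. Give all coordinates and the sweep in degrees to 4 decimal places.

bisector direction at 295.5188° = (0.430806,-0.902444)
center distance |VC| = r/sin(θ/2) = 10.266144/sin(72.9059°) = 10.740633
C = V + |VC|·bis = (-4.6879,-0.5769)
T_A = V + ((C−V)·d_A)·d_A = V + 3.1571·d_A = (-11.6385,6.9784)
T_B = V + ((C−V)·d_B)·d_B = V + 3.1571·d_B = (-6.1920,9.5785)
sweep = 180° − θ = 34.1883°

center=(-4.6879,-0.5769) T_A=(-11.6385,6.9784) T_B=(-6.1920,9.5785) sweep=34.1883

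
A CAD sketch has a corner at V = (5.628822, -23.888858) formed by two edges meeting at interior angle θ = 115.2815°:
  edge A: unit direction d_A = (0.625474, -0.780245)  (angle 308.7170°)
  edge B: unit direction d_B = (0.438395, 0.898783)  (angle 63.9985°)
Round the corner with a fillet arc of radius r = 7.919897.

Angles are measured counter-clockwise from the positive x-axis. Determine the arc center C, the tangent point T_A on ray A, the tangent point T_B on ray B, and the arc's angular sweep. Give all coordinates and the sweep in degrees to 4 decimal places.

center=(14.9470,-22.8506) T_A=(8.7676,-27.8043) T_B=(7.8288,-19.3786) sweep=64.7185

bisector direction at 6.3577° = (0.993850,0.110736)
center distance |VC| = r/sin(θ/2) = 7.919897/sin(57.6407°) = 9.375890
C = V + |VC|·bis = (14.9470,-22.8506)
T_A = V + ((C−V)·d_A)·d_A = V + 5.0182·d_A = (8.7676,-27.8043)
T_B = V + ((C−V)·d_B)·d_B = V + 5.0182·d_B = (7.8288,-19.3786)
sweep = 180° − θ = 64.7185°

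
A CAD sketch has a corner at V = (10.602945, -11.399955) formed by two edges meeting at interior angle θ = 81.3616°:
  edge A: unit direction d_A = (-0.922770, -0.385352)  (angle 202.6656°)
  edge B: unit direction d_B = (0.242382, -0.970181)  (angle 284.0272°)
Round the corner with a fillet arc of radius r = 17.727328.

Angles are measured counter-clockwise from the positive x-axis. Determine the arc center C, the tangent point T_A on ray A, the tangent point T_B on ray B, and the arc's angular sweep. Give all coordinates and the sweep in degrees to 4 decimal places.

bisector direction at 243.3464° = (-0.448595,-0.893735)
center distance |VC| = r/sin(θ/2) = 17.727328/sin(40.6808°) = 27.195647
C = V + |VC|·bis = (-1.5969,-35.7057)
T_A = V + ((C−V)·d_A)·d_A = V + 20.6239·d_A = (-8.4282,-19.3474)
T_B = V + ((C−V)·d_B)·d_B = V + 20.6239·d_B = (15.6018,-31.4089)
sweep = 180° − θ = 98.6384°

center=(-1.5969,-35.7057) T_A=(-8.4282,-19.3474) T_B=(15.6018,-31.4089) sweep=98.6384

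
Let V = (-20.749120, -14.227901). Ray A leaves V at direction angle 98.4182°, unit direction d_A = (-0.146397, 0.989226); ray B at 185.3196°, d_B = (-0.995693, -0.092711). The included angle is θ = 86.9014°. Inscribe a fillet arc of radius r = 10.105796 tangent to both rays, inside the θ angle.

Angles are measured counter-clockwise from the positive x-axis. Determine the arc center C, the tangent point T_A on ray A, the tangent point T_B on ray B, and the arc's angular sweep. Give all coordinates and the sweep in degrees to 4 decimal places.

center=(-32.3078,-5.1546) T_A=(-22.3108,-3.6752) T_B=(-31.3708,-15.2169) sweep=93.0986

bisector direction at 141.8689° = (-0.786600,0.617463)
center distance |VC| = r/sin(θ/2) = 10.105796/sin(43.4507°) = 14.694420
C = V + |VC|·bis = (-32.3078,-5.1546)
T_A = V + ((C−V)·d_A)·d_A = V + 10.6677·d_A = (-22.3108,-3.6752)
T_B = V + ((C−V)·d_B)·d_B = V + 10.6677·d_B = (-31.3708,-15.2169)
sweep = 180° − θ = 93.0986°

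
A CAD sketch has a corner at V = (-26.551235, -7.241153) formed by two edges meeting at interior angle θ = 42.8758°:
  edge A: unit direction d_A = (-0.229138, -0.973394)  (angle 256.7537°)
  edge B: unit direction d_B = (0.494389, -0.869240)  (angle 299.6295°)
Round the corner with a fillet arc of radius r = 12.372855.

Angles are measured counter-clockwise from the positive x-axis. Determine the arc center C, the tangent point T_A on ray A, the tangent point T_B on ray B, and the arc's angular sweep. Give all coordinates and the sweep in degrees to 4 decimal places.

center=(-21.7278,-40.7483) T_A=(-33.7715,-37.9132) T_B=(-10.9728,-34.6313) sweep=137.1242

bisector direction at 278.1916° = (0.142484,-0.989797)
center distance |VC| = r/sin(θ/2) = 12.372855/sin(21.4379°) = 33.852548
C = V + |VC|·bis = (-21.7278,-40.7483)
T_A = V + ((C−V)·d_A)·d_A = V + 31.5104·d_A = (-33.7715,-37.9132)
T_B = V + ((C−V)·d_B)·d_B = V + 31.5104·d_B = (-10.9728,-34.6313)
sweep = 180° − θ = 137.1242°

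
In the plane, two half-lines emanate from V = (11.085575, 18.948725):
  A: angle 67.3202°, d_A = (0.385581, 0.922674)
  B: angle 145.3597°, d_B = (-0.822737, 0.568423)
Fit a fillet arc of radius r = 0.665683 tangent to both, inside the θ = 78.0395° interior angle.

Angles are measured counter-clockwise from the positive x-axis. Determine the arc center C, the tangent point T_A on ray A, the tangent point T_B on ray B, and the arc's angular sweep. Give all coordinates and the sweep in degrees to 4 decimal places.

bisector direction at 106.3400° = (-0.281336,0.959609)
center distance |VC| = r/sin(θ/2) = 0.665683/sin(39.0198°) = 1.057331
C = V + |VC|·bis = (10.7881,19.9633)
T_A = V + ((C−V)·d_A)·d_A = V + 0.8215·d_A = (11.4023,19.7067)
T_B = V + ((C−V)·d_B)·d_B = V + 0.8215·d_B = (10.4097,19.4157)
sweep = 180° − θ = 101.9605°

center=(10.7881,19.9633) T_A=(11.4023,19.7067) T_B=(10.4097,19.4157) sweep=101.9605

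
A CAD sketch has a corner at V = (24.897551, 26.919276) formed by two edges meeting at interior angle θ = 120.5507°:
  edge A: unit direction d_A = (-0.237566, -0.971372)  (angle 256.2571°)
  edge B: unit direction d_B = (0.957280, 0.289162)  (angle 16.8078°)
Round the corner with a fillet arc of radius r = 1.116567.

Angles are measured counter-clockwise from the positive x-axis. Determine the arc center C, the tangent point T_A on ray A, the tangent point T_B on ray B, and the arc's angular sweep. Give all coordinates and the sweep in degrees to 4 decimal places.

bisector direction at 316.5324° = (0.725764,-0.687944)
center distance |VC| = r/sin(θ/2) = 1.116567/sin(60.2754°) = 1.285748
C = V + |VC|·bis = (25.8307,26.0348)
T_A = V + ((C−V)·d_A)·d_A = V + 0.6375·d_A = (24.7461,26.3000)
T_B = V + ((C−V)·d_B)·d_B = V + 0.6375·d_B = (25.5078,27.1036)
sweep = 180° − θ = 59.4493°

center=(25.8307,26.0348) T_A=(24.7461,26.3000) T_B=(25.5078,27.1036) sweep=59.4493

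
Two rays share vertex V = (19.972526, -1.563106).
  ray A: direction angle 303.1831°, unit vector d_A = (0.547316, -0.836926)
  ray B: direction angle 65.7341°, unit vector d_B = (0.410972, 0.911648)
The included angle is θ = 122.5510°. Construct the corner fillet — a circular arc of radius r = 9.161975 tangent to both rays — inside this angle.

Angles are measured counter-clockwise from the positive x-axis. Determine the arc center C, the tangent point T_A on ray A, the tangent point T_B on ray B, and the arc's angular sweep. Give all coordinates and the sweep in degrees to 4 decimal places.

bisector direction at 4.4586° = (0.996974,0.077739)
center distance |VC| = r/sin(θ/2) = 9.161975/sin(61.2755°) = 10.447656
C = V + |VC|·bis = (30.3886,-0.7509)
T_A = V + ((C−V)·d_A)·d_A = V + 5.0211·d_A = (22.7207,-5.7654)
T_B = V + ((C−V)·d_B)·d_B = V + 5.0211·d_B = (22.0361,3.0144)
sweep = 180° − θ = 57.4490°

center=(30.3886,-0.7509) T_A=(22.7207,-5.7654) T_B=(22.0361,3.0144) sweep=57.4490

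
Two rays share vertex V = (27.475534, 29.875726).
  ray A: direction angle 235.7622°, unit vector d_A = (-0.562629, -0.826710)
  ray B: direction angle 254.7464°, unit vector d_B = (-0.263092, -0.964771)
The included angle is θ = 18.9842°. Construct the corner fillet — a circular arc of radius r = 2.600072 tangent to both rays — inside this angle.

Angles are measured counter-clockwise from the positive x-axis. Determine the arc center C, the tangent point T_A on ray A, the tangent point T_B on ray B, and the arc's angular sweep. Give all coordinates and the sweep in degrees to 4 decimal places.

bisector direction at 245.2543° = (-0.418592,-0.908175)
center distance |VC| = r/sin(θ/2) = 2.600072/sin(9.4921°) = 15.766458
C = V + |VC|·bis = (20.8758,15.5570)
T_A = V + ((C−V)·d_A)·d_A = V + 15.5506·d_A = (18.7263,17.0199)
T_B = V + ((C−V)·d_B)·d_B = V + 15.5506·d_B = (23.3843,14.8730)
sweep = 180° − θ = 161.0158°

center=(20.8758,15.5570) T_A=(18.7263,17.0199) T_B=(23.3843,14.8730) sweep=161.0158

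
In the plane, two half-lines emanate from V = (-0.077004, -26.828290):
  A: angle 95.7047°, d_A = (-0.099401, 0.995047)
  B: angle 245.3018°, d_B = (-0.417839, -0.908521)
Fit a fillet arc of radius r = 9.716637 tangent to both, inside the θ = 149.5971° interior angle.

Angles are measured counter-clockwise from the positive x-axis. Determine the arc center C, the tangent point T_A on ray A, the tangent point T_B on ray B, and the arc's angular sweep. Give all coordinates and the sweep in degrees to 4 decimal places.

center=(-10.0080,-25.1670) T_A=(-0.3394,-24.2011) T_B=(-1.1802,-29.2270) sweep=30.4029

bisector direction at 170.5033° = (-0.986295,0.164992)
center distance |VC| = r/sin(θ/2) = 9.716637/sin(74.7986°) = 10.068951
C = V + |VC|·bis = (-10.0080,-25.1670)
T_A = V + ((C−V)·d_A)·d_A = V + 2.6402·d_A = (-0.3394,-24.2011)
T_B = V + ((C−V)·d_B)·d_B = V + 2.6402·d_B = (-1.1802,-29.2270)
sweep = 180° − θ = 30.4029°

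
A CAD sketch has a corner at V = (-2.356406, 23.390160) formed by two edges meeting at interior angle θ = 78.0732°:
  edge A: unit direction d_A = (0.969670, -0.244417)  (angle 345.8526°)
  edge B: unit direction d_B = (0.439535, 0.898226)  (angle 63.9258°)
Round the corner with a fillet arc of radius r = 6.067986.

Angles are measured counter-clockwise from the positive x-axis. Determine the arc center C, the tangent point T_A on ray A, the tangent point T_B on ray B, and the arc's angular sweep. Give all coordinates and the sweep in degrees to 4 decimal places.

center=(6.3833,27.4450) T_A=(4.9002,21.5610) T_B=(0.9329,30.1121) sweep=101.9268

bisector direction at 24.8892° = (0.907123,0.420865)
center distance |VC| = r/sin(θ/2) = 6.067986/sin(39.0366°) = 9.634527
C = V + |VC|·bis = (6.3833,27.4450)
T_A = V + ((C−V)·d_A)·d_A = V + 7.4836·d_A = (4.9002,21.5610)
T_B = V + ((C−V)·d_B)·d_B = V + 7.4836·d_B = (0.9329,30.1121)
sweep = 180° − θ = 101.9268°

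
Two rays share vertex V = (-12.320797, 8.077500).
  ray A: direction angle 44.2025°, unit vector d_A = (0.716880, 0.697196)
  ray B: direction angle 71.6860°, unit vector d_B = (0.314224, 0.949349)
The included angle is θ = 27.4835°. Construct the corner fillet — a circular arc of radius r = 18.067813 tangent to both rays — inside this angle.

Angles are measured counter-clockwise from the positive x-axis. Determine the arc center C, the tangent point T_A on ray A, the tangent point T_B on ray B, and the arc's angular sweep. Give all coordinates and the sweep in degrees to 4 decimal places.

center=(28.0477,72.5410) T_A=(40.6446,59.5886) T_B=(10.8951,78.2184) sweep=152.5165

bisector direction at 57.9442° = (0.530744,0.847532)
center distance |VC| = r/sin(θ/2) = 18.067813/sin(13.7417°) = 76.060262
C = V + |VC|·bis = (28.0477,72.5410)
T_A = V + ((C−V)·d_A)·d_A = V + 73.8831·d_A = (40.6446,59.5886)
T_B = V + ((C−V)·d_B)·d_B = V + 73.8831·d_B = (10.8951,78.2184)
sweep = 180° − θ = 152.5165°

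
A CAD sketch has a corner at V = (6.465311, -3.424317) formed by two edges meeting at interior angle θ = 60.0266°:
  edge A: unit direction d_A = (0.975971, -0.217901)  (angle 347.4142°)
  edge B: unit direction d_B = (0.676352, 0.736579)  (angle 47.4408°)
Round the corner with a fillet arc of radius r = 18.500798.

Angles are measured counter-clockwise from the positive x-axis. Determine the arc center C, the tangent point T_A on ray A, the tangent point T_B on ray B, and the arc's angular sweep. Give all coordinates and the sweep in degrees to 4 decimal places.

bisector direction at 17.4275° = (0.954097,0.299499)
center distance |VC| = r/sin(θ/2) = 18.500798/sin(30.0133°) = 36.986726
C = V + |VC|·bis = (41.7542,7.6532)
T_A = V + ((C−V)·d_A)·d_A = V + 32.0272·d_A = (37.7229,-10.4031)
T_B = V + ((C−V)·d_B)·d_B = V + 32.0272·d_B = (28.1269,20.1662)
sweep = 180° − θ = 119.9734°

center=(41.7542,7.6532) T_A=(37.7229,-10.4031) T_B=(28.1269,20.1662) sweep=119.9734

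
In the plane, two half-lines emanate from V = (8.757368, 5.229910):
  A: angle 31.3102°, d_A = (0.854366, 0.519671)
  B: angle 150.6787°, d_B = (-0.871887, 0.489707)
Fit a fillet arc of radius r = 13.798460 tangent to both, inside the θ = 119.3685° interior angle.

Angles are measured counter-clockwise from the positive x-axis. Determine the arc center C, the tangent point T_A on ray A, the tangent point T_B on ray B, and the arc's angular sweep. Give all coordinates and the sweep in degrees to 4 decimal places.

bisector direction at 90.9945° = (-0.017356,0.999849)
center distance |VC| = r/sin(θ/2) = 13.798460/sin(59.6842°) = 15.984189
C = V + |VC|·bis = (8.4800,21.2117)
T_A = V + ((C−V)·d_A)·d_A = V + 8.0683·d_A = (15.6506,9.4228)
T_B = V + ((C−V)·d_B)·d_B = V + 8.0683·d_B = (1.7228,9.1810)
sweep = 180° − θ = 60.6315°

center=(8.4800,21.2117) T_A=(15.6506,9.4228) T_B=(1.7228,9.1810) sweep=60.6315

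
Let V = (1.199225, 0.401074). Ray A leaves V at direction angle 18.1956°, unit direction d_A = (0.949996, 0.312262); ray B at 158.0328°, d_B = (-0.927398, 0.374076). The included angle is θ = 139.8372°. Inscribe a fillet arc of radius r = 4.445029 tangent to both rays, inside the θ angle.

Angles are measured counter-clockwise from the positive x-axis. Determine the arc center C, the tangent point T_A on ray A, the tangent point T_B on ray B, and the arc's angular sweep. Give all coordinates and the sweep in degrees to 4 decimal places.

bisector direction at 88.1142° = (0.032907,0.999458)
center distance |VC| = r/sin(θ/2) = 4.445029/sin(69.9186°) = 4.732753
C = V + |VC|·bis = (1.3550,5.1313)
T_A = V + ((C−V)·d_A)·d_A = V + 1.6250·d_A = (2.7430,0.9085)
T_B = V + ((C−V)·d_B)·d_B = V + 1.6250·d_B = (-0.3078,1.0090)
sweep = 180° − θ = 40.1628°

center=(1.3550,5.1313) T_A=(2.7430,0.9085) T_B=(-0.3078,1.0090) sweep=40.1628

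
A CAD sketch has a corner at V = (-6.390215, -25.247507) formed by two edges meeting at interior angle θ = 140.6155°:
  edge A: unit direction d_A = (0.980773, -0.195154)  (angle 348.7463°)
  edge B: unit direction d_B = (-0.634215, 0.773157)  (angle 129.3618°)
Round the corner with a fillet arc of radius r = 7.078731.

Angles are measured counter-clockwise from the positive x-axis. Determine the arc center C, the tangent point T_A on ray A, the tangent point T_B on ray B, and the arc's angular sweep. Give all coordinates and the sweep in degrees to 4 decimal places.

center=(-2.5240,-18.7993) T_A=(-3.9055,-25.7419) T_B=(-7.9970,-23.2887) sweep=39.3845

bisector direction at 59.0541° = (0.514229,0.857653)
center distance |VC| = r/sin(θ/2) = 7.078731/sin(70.3077°) = 7.518438
C = V + |VC|·bis = (-2.5240,-18.7993)
T_A = V + ((C−V)·d_A)·d_A = V + 2.5335·d_A = (-3.9055,-25.7419)
T_B = V + ((C−V)·d_B)·d_B = V + 2.5335·d_B = (-7.9970,-23.2887)
sweep = 180° − θ = 39.3845°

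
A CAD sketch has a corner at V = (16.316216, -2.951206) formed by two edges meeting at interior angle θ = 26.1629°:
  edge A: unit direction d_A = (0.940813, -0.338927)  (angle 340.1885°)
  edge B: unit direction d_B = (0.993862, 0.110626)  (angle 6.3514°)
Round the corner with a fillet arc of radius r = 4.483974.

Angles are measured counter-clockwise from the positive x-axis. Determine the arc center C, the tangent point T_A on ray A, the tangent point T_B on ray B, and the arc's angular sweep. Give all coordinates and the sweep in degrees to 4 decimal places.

bisector direction at 353.2699° = (0.993109,-0.117192)
center distance |VC| = r/sin(θ/2) = 4.483974/sin(13.0815°) = 19.811142
C = V + |VC|·bis = (35.9908,-5.2729)
T_A = V + ((C−V)·d_A)·d_A = V + 19.2970·d_A = (34.4711,-9.4915)
T_B = V + ((C−V)·d_B)·d_B = V + 19.2970·d_B = (35.4948,-0.8165)
sweep = 180° − θ = 153.8371°

center=(35.9908,-5.2729) T_A=(34.4711,-9.4915) T_B=(35.4948,-0.8165) sweep=153.8371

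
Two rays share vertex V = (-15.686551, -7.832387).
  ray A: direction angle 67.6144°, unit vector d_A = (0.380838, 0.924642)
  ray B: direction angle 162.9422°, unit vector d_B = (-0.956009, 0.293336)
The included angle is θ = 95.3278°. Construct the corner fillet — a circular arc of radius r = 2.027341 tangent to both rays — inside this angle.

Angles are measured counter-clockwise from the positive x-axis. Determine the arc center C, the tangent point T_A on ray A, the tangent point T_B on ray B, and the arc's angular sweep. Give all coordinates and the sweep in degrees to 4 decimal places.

center=(-16.8577,-5.3524) T_A=(-14.9831,-6.1245) T_B=(-17.4524,-7.2906) sweep=84.6722

bisector direction at 115.2783° = (-0.427015,0.904244)
center distance |VC| = r/sin(θ/2) = 2.027341/sin(47.6639°) = 2.742589
C = V + |VC|·bis = (-16.8577,-5.3524)
T_A = V + ((C−V)·d_A)·d_A = V + 1.8471·d_A = (-14.9831,-6.1245)
T_B = V + ((C−V)·d_B)·d_B = V + 1.8471·d_B = (-17.4524,-7.2906)
sweep = 180° − θ = 84.6722°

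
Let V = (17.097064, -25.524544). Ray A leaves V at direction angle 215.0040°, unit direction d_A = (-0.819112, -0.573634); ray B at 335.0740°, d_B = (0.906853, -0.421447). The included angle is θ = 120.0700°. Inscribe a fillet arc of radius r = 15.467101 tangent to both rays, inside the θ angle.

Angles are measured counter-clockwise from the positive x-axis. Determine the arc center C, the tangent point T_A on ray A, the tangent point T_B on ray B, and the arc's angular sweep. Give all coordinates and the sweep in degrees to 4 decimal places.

center=(18.6652,-43.3091) T_A=(9.7928,-30.6398) T_B=(25.1838,-29.2827) sweep=59.9300

bisector direction at 275.0390° = (0.087834,-0.996135)
center distance |VC| = r/sin(θ/2) = 15.467101/sin(60.0350°) = 17.853577
C = V + |VC|·bis = (18.6652,-43.3091)
T_A = V + ((C−V)·d_A)·d_A = V + 8.9173·d_A = (9.7928,-30.6398)
T_B = V + ((C−V)·d_B)·d_B = V + 8.9173·d_B = (25.1838,-29.2827)
sweep = 180° − θ = 59.9300°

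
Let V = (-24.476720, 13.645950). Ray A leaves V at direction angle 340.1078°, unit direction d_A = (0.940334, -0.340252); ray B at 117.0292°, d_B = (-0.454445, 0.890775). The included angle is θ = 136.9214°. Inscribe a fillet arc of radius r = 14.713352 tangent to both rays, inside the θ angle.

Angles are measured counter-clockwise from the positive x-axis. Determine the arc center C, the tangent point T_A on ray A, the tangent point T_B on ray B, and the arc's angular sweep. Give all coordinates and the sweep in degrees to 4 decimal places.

bisector direction at 48.5685° = (0.661724,0.749747)
center distance |VC| = r/sin(θ/2) = 14.713352/sin(68.4607°) = 15.817986
C = V + |VC|·bis = (-14.0096,25.5054)
T_A = V + ((C−V)·d_A)·d_A = V + 5.8074·d_A = (-19.0158,11.6700)
T_B = V + ((C−V)·d_B)·d_B = V + 5.8074·d_B = (-27.1159,18.8190)
sweep = 180° − θ = 43.0786°

center=(-14.0096,25.5054) T_A=(-19.0158,11.6700) T_B=(-27.1159,18.8190) sweep=43.0786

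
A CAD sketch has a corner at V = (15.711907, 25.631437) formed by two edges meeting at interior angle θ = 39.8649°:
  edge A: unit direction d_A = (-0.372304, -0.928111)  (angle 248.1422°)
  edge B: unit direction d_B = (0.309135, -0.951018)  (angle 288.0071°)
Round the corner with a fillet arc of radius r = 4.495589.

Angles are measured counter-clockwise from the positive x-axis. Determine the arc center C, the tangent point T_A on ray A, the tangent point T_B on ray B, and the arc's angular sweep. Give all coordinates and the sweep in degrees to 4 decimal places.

center=(15.2689,12.4519) T_A=(11.0965,14.1257) T_B=(19.5442,13.8417) sweep=140.1351

bisector direction at 268.0747° = (-0.033597,-0.999435)
center distance |VC| = r/sin(θ/2) = 4.495589/sin(19.9324°) = 13.186947
C = V + |VC|·bis = (15.2689,12.4519)
T_A = V + ((C−V)·d_A)·d_A = V + 12.3970·d_A = (11.0965,14.1257)
T_B = V + ((C−V)·d_B)·d_B = V + 12.3970·d_B = (19.5442,13.8417)
sweep = 180° − θ = 140.1351°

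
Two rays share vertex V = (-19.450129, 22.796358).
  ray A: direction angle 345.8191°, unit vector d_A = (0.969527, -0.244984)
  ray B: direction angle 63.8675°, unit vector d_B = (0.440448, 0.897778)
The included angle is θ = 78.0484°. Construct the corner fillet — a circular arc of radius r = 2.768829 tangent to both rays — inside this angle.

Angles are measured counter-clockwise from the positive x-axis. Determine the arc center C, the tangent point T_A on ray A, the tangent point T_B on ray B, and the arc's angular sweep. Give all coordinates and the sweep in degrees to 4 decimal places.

bisector direction at 24.8433° = (0.907460,0.420138)
center distance |VC| = r/sin(θ/2) = 2.768829/sin(39.0242°) = 4.397420
C = V + |VC|·bis = (-15.4596,24.6439)
T_A = V + ((C−V)·d_A)·d_A = V + 3.4163·d_A = (-16.1380,21.9594)
T_B = V + ((C−V)·d_B)·d_B = V + 3.4163·d_B = (-17.9454,25.8634)
sweep = 180° − θ = 101.9516°

center=(-15.4596,24.6439) T_A=(-16.1380,21.9594) T_B=(-17.9454,25.8634) sweep=101.9516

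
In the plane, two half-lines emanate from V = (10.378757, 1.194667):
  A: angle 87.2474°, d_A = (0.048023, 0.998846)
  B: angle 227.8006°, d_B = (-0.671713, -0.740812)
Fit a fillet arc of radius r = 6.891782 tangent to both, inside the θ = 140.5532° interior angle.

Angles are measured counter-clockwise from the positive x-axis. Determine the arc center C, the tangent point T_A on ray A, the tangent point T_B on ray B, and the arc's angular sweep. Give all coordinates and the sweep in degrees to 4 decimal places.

bisector direction at 157.5240° = (-0.924040,0.382296)
center distance |VC| = r/sin(θ/2) = 6.891782/sin(70.2766°) = 7.321302
C = V + |VC|·bis = (3.6136,3.9936)
T_A = V + ((C−V)·d_A)·d_A = V + 2.4708·d_A = (10.4974,3.6626)
T_B = V + ((C−V)·d_B)·d_B = V + 2.4708·d_B = (8.7191,-0.6357)
sweep = 180° − θ = 39.4468°

center=(3.6136,3.9936) T_A=(10.4974,3.6626) T_B=(8.7191,-0.6357) sweep=39.4468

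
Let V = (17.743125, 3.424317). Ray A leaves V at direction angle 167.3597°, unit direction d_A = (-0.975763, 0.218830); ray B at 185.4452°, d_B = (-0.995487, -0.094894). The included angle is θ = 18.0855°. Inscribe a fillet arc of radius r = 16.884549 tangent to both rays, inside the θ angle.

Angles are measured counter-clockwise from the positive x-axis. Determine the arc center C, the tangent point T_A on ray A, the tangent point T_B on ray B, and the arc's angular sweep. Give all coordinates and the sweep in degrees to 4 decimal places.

center=(-89.4728,10.1652) T_A=(-85.7780,26.6405) T_B=(-87.8706,-6.6432) sweep=161.9145

bisector direction at 176.4025° = (-0.998029,0.062748)
center distance |VC| = r/sin(θ/2) = 16.884549/sin(9.0427°) = 107.427642
C = V + |VC|·bis = (-89.4728,10.1652)
T_A = V + ((C−V)·d_A)·d_A = V + 106.0925·d_A = (-85.7780,26.6405)
T_B = V + ((C−V)·d_B)·d_B = V + 106.0925·d_B = (-87.8706,-6.6432)
sweep = 180° − θ = 161.9145°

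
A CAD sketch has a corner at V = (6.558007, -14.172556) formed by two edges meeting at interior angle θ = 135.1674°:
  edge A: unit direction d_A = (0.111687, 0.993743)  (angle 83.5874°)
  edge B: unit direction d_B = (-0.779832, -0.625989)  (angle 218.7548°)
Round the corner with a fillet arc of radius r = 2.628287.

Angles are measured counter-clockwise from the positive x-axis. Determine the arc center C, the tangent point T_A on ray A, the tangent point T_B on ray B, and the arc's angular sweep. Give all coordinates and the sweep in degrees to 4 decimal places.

bisector direction at 151.1711° = (-0.876064,0.482196)
center distance |VC| = r/sin(θ/2) = 2.628287/sin(67.5837°) = 2.843120
C = V + |VC|·bis = (4.0673,-12.8016)
T_A = V + ((C−V)·d_A)·d_A = V + 1.0842·d_A = (6.6791,-13.0952)
T_B = V + ((C−V)·d_B)·d_B = V + 1.0842·d_B = (5.7125,-14.8512)
sweep = 180° − θ = 44.8326°

center=(4.0673,-12.8016) T_A=(6.6791,-13.0952) T_B=(5.7125,-14.8512) sweep=44.8326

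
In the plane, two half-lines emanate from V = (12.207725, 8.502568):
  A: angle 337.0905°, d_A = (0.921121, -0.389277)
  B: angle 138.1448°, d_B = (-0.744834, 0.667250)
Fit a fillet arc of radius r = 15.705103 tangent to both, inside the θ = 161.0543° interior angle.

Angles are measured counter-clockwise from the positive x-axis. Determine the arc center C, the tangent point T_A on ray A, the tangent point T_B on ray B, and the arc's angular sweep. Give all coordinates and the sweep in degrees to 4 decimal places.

bisector direction at 57.6177° = (0.535567,0.844493)
center distance |VC| = r/sin(θ/2) = 15.705103/sin(80.5272°) = 15.922223
C = V + |VC|·bis = (20.7351,21.9488)
T_A = V + ((C−V)·d_A)·d_A = V + 2.6205·d_A = (14.6215,7.4825)
T_B = V + ((C−V)·d_B)·d_B = V + 2.6205·d_B = (10.2559,10.2511)
sweep = 180° − θ = 18.9457°

center=(20.7351,21.9488) T_A=(14.6215,7.4825) T_B=(10.2559,10.2511) sweep=18.9457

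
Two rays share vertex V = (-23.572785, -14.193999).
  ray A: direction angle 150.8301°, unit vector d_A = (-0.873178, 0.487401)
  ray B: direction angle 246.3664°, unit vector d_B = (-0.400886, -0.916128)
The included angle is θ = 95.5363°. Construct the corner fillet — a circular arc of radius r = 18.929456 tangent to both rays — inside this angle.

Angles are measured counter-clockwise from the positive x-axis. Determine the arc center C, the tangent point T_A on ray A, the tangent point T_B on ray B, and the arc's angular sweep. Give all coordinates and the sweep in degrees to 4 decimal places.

center=(-47.8032,-22.3476) T_A=(-38.5769,-5.8188) T_B=(-30.4614,-29.9362) sweep=84.4637

bisector direction at 198.5982° = (-0.947778,-0.318930)
center distance |VC| = r/sin(θ/2) = 18.929456/sin(47.7681°) = 25.565453
C = V + |VC|·bis = (-47.8032,-22.3476)
T_A = V + ((C−V)·d_A)·d_A = V + 17.1834·d_A = (-38.5769,-5.8188)
T_B = V + ((C−V)·d_B)·d_B = V + 17.1834·d_B = (-30.4614,-29.9362)
sweep = 180° − θ = 84.4637°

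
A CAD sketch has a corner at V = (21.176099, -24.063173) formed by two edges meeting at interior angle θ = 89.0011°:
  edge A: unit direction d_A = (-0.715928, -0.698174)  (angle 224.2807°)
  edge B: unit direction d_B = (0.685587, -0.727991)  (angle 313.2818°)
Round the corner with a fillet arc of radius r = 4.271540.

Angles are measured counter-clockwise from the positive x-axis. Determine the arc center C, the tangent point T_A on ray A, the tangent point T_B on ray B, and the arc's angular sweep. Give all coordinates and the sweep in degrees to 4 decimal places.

center=(21.0465,-30.1560) T_A=(18.0642,-27.0979) T_B=(24.1561,-27.2275) sweep=90.9989

bisector direction at 268.7812° = (-0.021270,-0.999774)
center distance |VC| = r/sin(θ/2) = 4.271540/sin(44.5005°) = 6.094224
C = V + |VC|·bis = (21.0465,-30.1560)
T_A = V + ((C−V)·d_A)·d_A = V + 4.3467·d_A = (18.0642,-27.0979)
T_B = V + ((C−V)·d_B)·d_B = V + 4.3467·d_B = (24.1561,-27.2275)
sweep = 180° − θ = 90.9989°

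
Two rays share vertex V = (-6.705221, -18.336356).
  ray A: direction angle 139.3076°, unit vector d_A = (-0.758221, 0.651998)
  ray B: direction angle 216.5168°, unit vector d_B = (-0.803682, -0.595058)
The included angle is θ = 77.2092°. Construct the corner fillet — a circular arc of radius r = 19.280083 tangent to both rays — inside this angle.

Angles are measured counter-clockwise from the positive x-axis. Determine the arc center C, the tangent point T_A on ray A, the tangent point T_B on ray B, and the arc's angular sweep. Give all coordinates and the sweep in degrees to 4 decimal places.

bisector direction at 177.9122° = (-0.999336,0.036431)
center distance |VC| = r/sin(θ/2) = 19.280083/sin(38.6046°) = 30.900424
C = V + |VC|·bis = (-37.5851,-17.2106)
T_A = V + ((C−V)·d_A)·d_A = V + 24.1478·d_A = (-25.0146,-2.5921)
T_B = V + ((C−V)·d_B)·d_B = V + 24.1478·d_B = (-26.1124,-32.7057)
sweep = 180° − θ = 102.7908°

center=(-37.5851,-17.2106) T_A=(-25.0146,-2.5921) T_B=(-26.1124,-32.7057) sweep=102.7908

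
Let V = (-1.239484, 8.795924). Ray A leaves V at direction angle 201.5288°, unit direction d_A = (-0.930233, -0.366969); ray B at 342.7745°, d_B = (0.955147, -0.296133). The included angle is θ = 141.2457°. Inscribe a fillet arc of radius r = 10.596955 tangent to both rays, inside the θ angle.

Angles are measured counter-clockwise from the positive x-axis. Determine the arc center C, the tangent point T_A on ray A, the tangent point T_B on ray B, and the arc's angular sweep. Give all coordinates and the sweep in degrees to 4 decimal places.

center=(-0.8177,-2.4294) T_A=(-4.7065,7.4282) T_B=(2.3204,7.6922) sweep=38.7543

bisector direction at 272.1516° = (0.037545,-0.999295)
center distance |VC| = r/sin(θ/2) = 10.596955/sin(70.6228°) = 11.233263
C = V + |VC|·bis = (-0.8177,-2.4294)
T_A = V + ((C−V)·d_A)·d_A = V + 3.7270·d_A = (-4.7065,7.4282)
T_B = V + ((C−V)·d_B)·d_B = V + 3.7270·d_B = (2.3204,7.6922)
sweep = 180° − θ = 38.7543°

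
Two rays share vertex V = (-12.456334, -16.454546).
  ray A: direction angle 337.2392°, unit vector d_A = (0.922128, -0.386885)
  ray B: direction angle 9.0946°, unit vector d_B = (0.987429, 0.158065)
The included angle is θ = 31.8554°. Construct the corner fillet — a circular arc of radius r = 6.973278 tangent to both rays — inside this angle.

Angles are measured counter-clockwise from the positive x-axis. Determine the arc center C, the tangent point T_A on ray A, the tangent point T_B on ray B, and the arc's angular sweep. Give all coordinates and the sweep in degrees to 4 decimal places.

center=(12.7738,-19.4778) T_A=(10.0759,-25.9081) T_B=(11.6715,-12.5922) sweep=148.1446

bisector direction at 353.1669° = (0.992897,-0.118978)
center distance |VC| = r/sin(θ/2) = 6.973278/sin(15.9277°) = 25.410585
C = V + |VC|·bis = (12.7738,-19.4778)
T_A = V + ((C−V)·d_A)·d_A = V + 24.4350·d_A = (10.0759,-25.9081)
T_B = V + ((C−V)·d_B)·d_B = V + 24.4350·d_B = (11.6715,-12.5922)
sweep = 180° − θ = 148.1446°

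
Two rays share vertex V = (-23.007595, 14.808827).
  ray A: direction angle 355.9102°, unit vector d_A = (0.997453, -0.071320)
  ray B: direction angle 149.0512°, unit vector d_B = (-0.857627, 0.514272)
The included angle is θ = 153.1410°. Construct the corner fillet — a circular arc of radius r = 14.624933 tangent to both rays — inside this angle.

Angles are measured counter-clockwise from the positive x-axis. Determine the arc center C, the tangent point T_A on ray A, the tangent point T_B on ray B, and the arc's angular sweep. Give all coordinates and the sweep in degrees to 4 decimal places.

center=(-18.4813,29.1475) T_A=(-19.5244,14.5598) T_B=(-26.0025,16.6047) sweep=26.8590

bisector direction at 72.4807° = (0.301027,0.953616)
center distance |VC| = r/sin(θ/2) = 14.624933/sin(76.5705°) = 15.036073
C = V + |VC|·bis = (-18.4813,29.1475)
T_A = V + ((C−V)·d_A)·d_A = V + 3.4921·d_A = (-19.5244,14.5598)
T_B = V + ((C−V)·d_B)·d_B = V + 3.4921·d_B = (-26.0025,16.6047)
sweep = 180° − θ = 26.8590°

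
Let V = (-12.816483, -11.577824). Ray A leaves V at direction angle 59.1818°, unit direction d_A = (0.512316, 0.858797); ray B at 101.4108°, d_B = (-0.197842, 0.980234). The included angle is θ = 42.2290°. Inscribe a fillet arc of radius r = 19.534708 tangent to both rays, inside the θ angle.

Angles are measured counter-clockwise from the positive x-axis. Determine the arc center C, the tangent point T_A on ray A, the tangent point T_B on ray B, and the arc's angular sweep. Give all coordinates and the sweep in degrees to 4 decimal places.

bisector direction at 80.2963° = (0.168553,0.985693)
center distance |VC| = r/sin(θ/2) = 19.534708/sin(21.1145°) = 54.227995
C = V + |VC|·bis = (-3.6762,41.8743)
T_A = V + ((C−V)·d_A)·d_A = V + 50.5873·d_A = (13.1002,31.8664)
T_B = V + ((C−V)·d_B)·d_B = V + 50.5873·d_B = (-22.8248,38.0095)
sweep = 180° − θ = 137.7710°

center=(-3.6762,41.8743) T_A=(13.1002,31.8664) T_B=(-22.8248,38.0095) sweep=137.7710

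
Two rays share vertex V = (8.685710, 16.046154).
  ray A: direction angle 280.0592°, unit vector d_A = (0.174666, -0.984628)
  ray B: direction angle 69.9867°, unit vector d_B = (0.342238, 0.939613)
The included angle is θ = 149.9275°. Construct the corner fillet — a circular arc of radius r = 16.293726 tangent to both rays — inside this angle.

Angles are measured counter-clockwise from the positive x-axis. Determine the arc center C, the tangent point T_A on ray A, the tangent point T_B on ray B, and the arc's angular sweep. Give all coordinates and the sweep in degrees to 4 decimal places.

center=(25.4935,14.5824) T_A=(9.4502,11.7365) T_B=(10.1837,20.1588) sweep=30.0725

bisector direction at 355.0229° = (0.996230,-0.086757)
center distance |VC| = r/sin(θ/2) = 16.293726/sin(74.9638°) = 16.871370
C = V + |VC|·bis = (25.4935,14.5824)
T_A = V + ((C−V)·d_A)·d_A = V + 4.3769·d_A = (9.4502,11.7365)
T_B = V + ((C−V)·d_B)·d_B = V + 4.3769·d_B = (10.1837,20.1588)
sweep = 180° − θ = 30.0725°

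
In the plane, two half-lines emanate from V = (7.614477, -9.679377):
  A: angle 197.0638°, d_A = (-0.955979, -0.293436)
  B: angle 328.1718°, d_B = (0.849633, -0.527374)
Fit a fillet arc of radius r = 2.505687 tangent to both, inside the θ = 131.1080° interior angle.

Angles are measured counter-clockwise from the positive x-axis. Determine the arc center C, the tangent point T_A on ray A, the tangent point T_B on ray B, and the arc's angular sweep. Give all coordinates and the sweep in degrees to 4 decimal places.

bisector direction at 262.6178° = (-0.128488,-0.991711)
center distance |VC| = r/sin(θ/2) = 2.505687/sin(65.5540°) = 2.752438
C = V + |VC|·bis = (7.2608,-12.4090)
T_A = V + ((C−V)·d_A)·d_A = V + 1.1391·d_A = (6.5256,-10.0136)
T_B = V + ((C−V)·d_B)·d_B = V + 1.1391·d_B = (8.5823,-10.2801)
sweep = 180° − θ = 48.8920°

center=(7.2608,-12.4090) T_A=(6.5256,-10.0136) T_B=(8.5823,-10.2801) sweep=48.8920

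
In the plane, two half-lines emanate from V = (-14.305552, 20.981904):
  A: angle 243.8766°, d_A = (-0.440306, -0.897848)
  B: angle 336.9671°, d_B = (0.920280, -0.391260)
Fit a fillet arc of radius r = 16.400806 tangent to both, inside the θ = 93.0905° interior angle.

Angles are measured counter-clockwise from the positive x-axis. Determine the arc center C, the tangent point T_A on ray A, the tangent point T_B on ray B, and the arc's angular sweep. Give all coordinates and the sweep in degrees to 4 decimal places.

center=(-6.4221,-0.1913) T_A=(-21.1475,7.0301) T_B=(-0.0051,14.9020) sweep=86.9095

bisector direction at 290.4219° = (0.348929,-0.937149)
center distance |VC| = r/sin(θ/2) = 16.400806/sin(46.5453°) = 22.593201
C = V + |VC|·bis = (-6.4221,-0.1913)
T_A = V + ((C−V)·d_A)·d_A = V + 15.5392·d_A = (-21.1475,7.0301)
T_B = V + ((C−V)·d_B)·d_B = V + 15.5392·d_B = (-0.0051,14.9020)
sweep = 180° − θ = 86.9095°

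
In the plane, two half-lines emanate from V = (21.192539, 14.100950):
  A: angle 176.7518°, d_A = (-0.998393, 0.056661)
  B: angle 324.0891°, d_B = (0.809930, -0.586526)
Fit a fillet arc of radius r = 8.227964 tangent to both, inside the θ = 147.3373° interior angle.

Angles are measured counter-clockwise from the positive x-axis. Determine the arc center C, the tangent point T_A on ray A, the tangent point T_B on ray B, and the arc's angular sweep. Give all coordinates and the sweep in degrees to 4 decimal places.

bisector direction at 250.4204° = (-0.335115,-0.942177)
center distance |VC| = r/sin(θ/2) = 8.227964/sin(73.6686°) = 8.573908
C = V + |VC|·bis = (18.3193,6.0228)
T_A = V + ((C−V)·d_A)·d_A = V + 2.4109·d_A = (18.7855,14.2376)
T_B = V + ((C−V)·d_B)·d_B = V + 2.4109·d_B = (23.1452,12.6869)
sweep = 180° − θ = 32.6627°

center=(18.3193,6.0228) T_A=(18.7855,14.2376) T_B=(23.1452,12.6869) sweep=32.6627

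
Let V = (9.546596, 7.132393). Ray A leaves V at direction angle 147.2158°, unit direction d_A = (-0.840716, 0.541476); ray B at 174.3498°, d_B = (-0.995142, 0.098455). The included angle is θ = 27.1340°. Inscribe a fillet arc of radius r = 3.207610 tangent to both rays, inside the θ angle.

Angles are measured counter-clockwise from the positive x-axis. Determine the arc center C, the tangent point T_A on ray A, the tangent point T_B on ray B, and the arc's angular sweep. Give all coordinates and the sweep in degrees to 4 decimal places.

bisector direction at 160.7828° = (-0.944278,0.329150)
center distance |VC| = r/sin(θ/2) = 3.207610/sin(13.5670°) = 13.673711
C = V + |VC|·bis = (-3.3652,11.6331)
T_A = V + ((C−V)·d_A)·d_A = V + 13.2922·d_A = (-1.6283,14.3298)
T_B = V + ((C−V)·d_B)·d_B = V + 13.2922·d_B = (-3.6810,8.4411)
sweep = 180° − θ = 152.8660°

center=(-3.3652,11.6331) T_A=(-1.6283,14.3298) T_B=(-3.6810,8.4411) sweep=152.8660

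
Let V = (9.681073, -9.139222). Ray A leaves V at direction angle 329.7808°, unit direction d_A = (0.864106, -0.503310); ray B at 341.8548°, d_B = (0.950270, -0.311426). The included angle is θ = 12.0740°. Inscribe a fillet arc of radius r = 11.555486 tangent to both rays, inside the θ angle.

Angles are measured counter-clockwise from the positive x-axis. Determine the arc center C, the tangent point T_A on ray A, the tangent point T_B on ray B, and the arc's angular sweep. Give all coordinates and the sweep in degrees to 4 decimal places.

center=(109.9130,-54.1478) T_A=(104.0970,-64.1330) T_B=(113.5117,-43.1670) sweep=167.9260

bisector direction at 335.8178° = (0.912247,-0.409640)
center distance |VC| = r/sin(θ/2) = 11.555486/sin(6.0370°) = 109.873650
C = V + |VC|·bis = (109.9130,-54.1478)
T_A = V + ((C−V)·d_A)·d_A = V + 109.2643·d_A = (104.0970,-64.1330)
T_B = V + ((C−V)·d_B)·d_B = V + 109.2643·d_B = (113.5117,-43.1670)
sweep = 180° − θ = 167.9260°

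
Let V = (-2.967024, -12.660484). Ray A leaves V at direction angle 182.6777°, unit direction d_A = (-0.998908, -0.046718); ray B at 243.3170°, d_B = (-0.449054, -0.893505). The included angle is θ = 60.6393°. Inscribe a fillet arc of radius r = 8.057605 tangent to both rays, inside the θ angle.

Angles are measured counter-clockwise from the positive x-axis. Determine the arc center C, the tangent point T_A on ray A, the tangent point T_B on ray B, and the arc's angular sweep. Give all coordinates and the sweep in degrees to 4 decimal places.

center=(-16.3536,-21.3530) T_A=(-16.7301,-13.3042) T_B=(-9.1541,-24.9713) sweep=119.3607

bisector direction at 212.9973° = (-0.838696,-0.544600)
center distance |VC| = r/sin(θ/2) = 8.057605/sin(30.3196°) = 15.961226
C = V + |VC|·bis = (-16.3536,-21.3530)
T_A = V + ((C−V)·d_A)·d_A = V + 13.7781·d_A = (-16.7301,-13.3042)
T_B = V + ((C−V)·d_B)·d_B = V + 13.7781·d_B = (-9.1541,-24.9713)
sweep = 180° − θ = 119.3607°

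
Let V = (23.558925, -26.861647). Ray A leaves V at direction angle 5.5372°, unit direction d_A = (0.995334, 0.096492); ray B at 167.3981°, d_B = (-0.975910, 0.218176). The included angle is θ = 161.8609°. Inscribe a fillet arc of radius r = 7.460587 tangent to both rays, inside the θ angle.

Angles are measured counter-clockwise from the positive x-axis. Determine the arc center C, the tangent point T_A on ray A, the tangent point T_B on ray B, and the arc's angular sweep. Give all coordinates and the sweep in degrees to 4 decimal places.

center=(24.0244,-19.3210) T_A=(24.7443,-26.7467) T_B=(22.3967,-26.6018) sweep=18.1391

bisector direction at 86.4676° = (0.061612,0.998100)
center distance |VC| = r/sin(θ/2) = 7.460587/sin(80.9304°) = 7.555042
C = V + |VC|·bis = (24.0244,-19.3210)
T_A = V + ((C−V)·d_A)·d_A = V + 1.1909·d_A = (24.7443,-26.7467)
T_B = V + ((C−V)·d_B)·d_B = V + 1.1909·d_B = (22.3967,-26.6018)
sweep = 180° − θ = 18.1391°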